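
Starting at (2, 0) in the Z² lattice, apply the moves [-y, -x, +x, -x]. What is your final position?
(1, -1)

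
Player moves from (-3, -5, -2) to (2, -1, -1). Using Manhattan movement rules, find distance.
10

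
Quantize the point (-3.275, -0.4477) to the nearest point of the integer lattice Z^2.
(-3, 0)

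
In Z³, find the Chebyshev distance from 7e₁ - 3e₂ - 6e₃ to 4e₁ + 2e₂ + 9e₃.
15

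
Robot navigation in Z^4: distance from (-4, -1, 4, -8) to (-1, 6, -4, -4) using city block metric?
22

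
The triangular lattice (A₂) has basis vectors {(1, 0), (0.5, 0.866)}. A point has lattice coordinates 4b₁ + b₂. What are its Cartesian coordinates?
(4.5, 0.866)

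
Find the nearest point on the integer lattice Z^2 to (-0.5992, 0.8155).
(-1, 1)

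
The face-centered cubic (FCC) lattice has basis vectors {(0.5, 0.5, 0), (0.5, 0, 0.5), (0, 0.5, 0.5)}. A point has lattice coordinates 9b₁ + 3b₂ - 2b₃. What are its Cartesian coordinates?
(6, 3.5, 0.5)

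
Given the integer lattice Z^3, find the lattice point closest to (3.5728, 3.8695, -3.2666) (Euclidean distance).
(4, 4, -3)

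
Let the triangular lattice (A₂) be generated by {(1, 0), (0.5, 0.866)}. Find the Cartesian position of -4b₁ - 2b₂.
(-5, -1.732)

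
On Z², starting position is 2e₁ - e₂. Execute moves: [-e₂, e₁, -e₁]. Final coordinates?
(2, -2)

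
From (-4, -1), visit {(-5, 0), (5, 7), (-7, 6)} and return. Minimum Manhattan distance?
40
(one optimal route: (-4, -1) → (-5, 0) → (-7, 6) → (5, 7) → (-4, -1))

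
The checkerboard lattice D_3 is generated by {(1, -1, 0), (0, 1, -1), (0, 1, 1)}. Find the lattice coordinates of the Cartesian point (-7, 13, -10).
-7b₁ + 8b₂ - 2b₃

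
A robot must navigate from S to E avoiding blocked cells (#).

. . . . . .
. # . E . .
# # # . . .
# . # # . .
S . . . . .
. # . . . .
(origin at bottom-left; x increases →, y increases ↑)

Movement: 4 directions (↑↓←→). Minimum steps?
8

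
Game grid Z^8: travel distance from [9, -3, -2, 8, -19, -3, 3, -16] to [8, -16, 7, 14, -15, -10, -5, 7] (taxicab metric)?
71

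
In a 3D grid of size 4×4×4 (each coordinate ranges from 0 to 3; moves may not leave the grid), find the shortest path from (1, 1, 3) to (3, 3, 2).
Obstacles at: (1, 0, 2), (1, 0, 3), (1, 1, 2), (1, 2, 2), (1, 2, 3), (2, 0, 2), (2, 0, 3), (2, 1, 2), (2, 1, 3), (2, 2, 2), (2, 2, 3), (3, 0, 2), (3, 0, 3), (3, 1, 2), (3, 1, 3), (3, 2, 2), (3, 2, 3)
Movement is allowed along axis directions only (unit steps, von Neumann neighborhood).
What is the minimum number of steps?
7
(one shortest path: (1, 1, 3) → (0, 1, 3) → (0, 2, 3) → (0, 3, 3) → (1, 3, 3) → (2, 3, 3) → (3, 3, 3) → (3, 3, 2))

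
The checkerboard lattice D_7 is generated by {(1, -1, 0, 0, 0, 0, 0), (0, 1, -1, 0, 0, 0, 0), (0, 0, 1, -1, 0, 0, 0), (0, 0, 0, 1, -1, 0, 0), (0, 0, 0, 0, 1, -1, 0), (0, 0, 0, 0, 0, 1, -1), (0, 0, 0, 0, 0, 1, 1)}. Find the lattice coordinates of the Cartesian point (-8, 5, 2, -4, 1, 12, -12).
-8b₁ - 3b₂ - b₃ - 5b₄ - 4b₅ + 10b₆ - 2b₇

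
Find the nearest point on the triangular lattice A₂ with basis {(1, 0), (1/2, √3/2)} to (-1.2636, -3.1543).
(-1, -3.464)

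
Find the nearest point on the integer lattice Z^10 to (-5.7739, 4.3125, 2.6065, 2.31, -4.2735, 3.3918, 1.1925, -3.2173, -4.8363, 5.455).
(-6, 4, 3, 2, -4, 3, 1, -3, -5, 5)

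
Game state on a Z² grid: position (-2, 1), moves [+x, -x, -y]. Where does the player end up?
(-2, 0)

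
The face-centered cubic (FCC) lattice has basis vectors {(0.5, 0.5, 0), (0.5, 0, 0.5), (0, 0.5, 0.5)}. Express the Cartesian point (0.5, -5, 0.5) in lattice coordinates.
-5b₁ + 6b₂ - 5b₃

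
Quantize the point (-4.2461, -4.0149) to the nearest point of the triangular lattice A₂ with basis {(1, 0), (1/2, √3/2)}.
(-4.5, -4.33)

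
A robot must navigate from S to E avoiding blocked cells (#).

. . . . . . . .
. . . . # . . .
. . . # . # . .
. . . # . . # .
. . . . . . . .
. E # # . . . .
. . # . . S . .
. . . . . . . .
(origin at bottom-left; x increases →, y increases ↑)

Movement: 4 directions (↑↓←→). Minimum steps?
7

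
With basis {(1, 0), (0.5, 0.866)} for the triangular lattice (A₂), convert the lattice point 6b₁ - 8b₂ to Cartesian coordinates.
(2, -6.928)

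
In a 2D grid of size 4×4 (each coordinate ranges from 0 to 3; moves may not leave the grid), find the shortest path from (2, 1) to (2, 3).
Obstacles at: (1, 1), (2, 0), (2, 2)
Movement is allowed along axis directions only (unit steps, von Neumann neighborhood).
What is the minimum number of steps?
4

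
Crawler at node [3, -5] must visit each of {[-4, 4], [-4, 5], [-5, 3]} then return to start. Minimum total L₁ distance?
36
(one optimal route: (3, -5) → (-4, 4) → (-4, 5) → (-5, 3) → (3, -5))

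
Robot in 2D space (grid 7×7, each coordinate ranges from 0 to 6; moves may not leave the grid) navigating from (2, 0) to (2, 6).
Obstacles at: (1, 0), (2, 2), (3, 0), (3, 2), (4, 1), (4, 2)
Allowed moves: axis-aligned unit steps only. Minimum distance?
8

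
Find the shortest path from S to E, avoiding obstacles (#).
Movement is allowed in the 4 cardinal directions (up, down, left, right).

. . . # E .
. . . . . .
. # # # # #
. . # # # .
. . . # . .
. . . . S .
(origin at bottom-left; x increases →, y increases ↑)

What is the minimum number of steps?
13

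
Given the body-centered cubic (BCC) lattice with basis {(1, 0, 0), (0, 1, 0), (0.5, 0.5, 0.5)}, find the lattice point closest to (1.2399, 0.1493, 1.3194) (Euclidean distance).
(1, 0, 1)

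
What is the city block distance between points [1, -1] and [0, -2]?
2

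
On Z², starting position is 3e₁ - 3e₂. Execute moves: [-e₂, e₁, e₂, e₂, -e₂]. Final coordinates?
(4, -3)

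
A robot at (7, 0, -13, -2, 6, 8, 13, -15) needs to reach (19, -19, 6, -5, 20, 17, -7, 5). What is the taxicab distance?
116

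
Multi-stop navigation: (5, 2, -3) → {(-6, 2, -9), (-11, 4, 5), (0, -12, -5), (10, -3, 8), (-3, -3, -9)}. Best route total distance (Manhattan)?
97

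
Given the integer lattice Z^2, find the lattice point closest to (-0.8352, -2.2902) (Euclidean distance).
(-1, -2)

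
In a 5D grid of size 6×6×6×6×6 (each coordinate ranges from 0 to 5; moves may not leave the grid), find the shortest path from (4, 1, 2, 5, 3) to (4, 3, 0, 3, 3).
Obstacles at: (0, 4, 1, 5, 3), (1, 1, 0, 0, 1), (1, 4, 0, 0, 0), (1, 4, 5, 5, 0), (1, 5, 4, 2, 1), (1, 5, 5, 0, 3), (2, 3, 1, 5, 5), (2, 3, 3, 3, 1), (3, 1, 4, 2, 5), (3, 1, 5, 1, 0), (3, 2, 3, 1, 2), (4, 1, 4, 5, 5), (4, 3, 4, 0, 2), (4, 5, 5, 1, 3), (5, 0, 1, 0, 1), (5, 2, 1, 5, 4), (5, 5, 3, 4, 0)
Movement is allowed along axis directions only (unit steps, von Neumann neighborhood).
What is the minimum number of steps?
6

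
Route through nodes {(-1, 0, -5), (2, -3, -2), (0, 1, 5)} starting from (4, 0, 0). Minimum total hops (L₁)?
28
(one optimal route: (4, 0, 0) → (2, -3, -2) → (-1, 0, -5) → (0, 1, 5))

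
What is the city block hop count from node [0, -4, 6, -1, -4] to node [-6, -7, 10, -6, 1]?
23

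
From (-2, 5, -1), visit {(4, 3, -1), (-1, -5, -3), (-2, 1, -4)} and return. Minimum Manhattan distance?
38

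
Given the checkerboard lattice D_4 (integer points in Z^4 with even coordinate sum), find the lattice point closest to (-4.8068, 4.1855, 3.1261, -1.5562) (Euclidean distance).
(-5, 4, 3, -2)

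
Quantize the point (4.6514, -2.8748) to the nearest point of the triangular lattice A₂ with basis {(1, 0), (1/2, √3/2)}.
(4.5, -2.598)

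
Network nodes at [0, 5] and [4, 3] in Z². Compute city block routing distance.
6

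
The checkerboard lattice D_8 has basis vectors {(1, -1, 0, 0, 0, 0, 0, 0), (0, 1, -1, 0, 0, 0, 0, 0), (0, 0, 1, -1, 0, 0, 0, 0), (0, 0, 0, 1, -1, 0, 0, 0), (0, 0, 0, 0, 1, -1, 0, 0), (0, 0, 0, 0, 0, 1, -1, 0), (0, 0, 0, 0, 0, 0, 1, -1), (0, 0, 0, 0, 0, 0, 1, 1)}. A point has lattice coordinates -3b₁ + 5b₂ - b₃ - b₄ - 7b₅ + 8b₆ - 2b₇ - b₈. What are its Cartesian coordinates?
(-3, 8, -6, 0, -6, 15, -11, 1)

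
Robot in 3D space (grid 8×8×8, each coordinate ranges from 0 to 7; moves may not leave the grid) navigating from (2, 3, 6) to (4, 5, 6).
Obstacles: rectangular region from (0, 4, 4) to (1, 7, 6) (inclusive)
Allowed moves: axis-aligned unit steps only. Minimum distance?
4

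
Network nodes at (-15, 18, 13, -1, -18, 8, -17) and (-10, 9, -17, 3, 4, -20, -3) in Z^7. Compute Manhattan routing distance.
112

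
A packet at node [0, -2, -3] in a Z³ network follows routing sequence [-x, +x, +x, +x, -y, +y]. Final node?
(2, -2, -3)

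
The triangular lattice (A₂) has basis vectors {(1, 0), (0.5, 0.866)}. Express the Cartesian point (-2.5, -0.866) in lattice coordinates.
-2b₁ - b₂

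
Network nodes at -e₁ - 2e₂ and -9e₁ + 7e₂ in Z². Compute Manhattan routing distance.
17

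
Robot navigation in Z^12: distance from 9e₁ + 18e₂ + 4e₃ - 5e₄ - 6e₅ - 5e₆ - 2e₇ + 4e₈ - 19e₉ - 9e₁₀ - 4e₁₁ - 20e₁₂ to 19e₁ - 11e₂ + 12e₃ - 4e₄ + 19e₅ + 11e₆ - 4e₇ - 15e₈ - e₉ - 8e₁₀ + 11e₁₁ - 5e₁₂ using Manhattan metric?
159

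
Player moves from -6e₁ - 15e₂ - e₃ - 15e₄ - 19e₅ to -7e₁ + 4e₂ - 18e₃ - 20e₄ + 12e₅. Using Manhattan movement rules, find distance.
73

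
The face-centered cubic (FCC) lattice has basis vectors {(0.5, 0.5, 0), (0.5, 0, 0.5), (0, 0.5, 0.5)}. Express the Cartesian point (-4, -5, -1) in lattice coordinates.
-8b₁ - 2b₃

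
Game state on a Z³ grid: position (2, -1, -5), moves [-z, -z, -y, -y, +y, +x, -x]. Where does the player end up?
(2, -2, -7)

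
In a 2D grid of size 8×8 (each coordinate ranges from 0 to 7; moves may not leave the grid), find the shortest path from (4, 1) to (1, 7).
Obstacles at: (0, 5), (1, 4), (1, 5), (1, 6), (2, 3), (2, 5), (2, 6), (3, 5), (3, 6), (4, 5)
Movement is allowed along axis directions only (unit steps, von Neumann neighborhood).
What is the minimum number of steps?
11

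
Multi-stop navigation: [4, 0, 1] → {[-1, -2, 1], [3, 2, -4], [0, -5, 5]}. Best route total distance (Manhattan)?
29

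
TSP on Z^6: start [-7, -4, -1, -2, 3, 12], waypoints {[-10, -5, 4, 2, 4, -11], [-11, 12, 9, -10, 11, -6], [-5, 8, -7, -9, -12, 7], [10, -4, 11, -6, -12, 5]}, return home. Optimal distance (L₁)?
252
(one optimal route: (-7, -4, -1, -2, 3, 12) → (-10, -5, 4, 2, 4, -11) → (-11, 12, 9, -10, 11, -6) → (-5, 8, -7, -9, -12, 7) → (10, -4, 11, -6, -12, 5) → (-7, -4, -1, -2, 3, 12))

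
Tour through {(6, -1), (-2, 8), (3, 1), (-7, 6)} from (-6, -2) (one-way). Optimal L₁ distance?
33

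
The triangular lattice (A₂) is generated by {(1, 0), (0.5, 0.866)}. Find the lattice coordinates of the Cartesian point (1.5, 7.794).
-3b₁ + 9b₂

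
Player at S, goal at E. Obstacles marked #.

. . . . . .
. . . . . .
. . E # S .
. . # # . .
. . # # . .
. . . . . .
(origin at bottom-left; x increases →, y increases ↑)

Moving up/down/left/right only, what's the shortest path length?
4
(one shortest path: (4, 3) → (4, 4) → (3, 4) → (2, 4) → (2, 3))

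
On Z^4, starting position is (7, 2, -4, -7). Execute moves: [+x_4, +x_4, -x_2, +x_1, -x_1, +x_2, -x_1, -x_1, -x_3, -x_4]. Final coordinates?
(5, 2, -5, -6)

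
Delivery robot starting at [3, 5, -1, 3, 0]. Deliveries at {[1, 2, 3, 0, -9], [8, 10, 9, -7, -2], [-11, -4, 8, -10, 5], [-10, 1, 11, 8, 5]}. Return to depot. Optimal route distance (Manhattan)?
166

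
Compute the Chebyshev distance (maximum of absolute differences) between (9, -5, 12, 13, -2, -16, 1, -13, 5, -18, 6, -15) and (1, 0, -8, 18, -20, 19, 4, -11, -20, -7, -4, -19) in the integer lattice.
35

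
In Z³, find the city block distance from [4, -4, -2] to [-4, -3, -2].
9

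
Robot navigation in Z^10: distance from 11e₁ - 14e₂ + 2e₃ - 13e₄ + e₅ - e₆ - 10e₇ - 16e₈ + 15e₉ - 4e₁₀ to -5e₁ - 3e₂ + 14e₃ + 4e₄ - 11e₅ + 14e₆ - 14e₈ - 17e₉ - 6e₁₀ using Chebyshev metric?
32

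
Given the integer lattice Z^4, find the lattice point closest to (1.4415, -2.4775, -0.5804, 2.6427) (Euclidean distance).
(1, -2, -1, 3)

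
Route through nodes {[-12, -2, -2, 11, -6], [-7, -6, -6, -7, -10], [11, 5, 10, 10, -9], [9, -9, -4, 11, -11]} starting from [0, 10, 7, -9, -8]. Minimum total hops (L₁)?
142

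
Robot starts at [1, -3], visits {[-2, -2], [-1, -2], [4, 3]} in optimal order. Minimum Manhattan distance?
15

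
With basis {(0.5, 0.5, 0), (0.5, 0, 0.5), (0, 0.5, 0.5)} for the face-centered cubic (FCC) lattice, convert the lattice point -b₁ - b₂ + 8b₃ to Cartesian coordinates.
(-1, 3.5, 3.5)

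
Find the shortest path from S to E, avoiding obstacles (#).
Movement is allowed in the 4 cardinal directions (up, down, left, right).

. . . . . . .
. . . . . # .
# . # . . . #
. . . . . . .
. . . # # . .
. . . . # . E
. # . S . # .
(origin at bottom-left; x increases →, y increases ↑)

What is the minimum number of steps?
10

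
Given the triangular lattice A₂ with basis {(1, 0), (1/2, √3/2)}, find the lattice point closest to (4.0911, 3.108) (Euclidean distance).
(4, 3.464)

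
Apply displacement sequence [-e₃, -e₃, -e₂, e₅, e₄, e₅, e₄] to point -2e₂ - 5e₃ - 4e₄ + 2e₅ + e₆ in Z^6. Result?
(0, -3, -7, -2, 4, 1)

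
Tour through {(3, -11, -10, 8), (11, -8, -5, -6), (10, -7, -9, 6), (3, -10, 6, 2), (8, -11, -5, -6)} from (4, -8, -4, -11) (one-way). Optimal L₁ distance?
74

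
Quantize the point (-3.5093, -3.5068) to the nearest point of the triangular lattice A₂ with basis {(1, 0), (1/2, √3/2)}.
(-4, -3.464)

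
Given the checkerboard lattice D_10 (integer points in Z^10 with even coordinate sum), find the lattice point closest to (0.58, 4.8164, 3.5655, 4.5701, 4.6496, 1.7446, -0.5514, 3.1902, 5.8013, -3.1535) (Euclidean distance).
(1, 5, 4, 5, 5, 2, 0, 3, 6, -3)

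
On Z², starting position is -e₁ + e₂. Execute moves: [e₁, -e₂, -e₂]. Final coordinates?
(0, -1)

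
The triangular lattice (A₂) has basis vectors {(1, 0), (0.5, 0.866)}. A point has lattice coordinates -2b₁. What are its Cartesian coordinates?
(-2, 0)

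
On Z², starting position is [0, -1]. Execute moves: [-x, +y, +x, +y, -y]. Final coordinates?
(0, 0)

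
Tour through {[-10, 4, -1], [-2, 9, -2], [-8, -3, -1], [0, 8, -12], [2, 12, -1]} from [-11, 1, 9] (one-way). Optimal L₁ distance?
65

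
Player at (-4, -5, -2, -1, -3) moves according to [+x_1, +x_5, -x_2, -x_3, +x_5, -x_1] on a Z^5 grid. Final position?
(-4, -6, -3, -1, -1)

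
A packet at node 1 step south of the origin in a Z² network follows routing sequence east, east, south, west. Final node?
(1, -2)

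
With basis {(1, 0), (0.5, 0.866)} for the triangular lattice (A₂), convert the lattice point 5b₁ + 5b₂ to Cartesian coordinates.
(7.5, 4.33)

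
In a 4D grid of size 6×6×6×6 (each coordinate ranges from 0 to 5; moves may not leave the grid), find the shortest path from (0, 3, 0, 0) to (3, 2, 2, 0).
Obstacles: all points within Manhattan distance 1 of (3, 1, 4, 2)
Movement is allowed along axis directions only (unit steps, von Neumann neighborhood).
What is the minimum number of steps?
6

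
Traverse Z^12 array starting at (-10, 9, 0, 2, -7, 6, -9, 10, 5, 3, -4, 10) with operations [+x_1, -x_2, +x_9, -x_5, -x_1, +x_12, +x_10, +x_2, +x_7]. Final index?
(-10, 9, 0, 2, -8, 6, -8, 10, 6, 4, -4, 11)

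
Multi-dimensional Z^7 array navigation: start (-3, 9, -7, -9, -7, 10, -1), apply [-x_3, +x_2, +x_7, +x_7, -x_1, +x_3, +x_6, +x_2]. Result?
(-4, 11, -7, -9, -7, 11, 1)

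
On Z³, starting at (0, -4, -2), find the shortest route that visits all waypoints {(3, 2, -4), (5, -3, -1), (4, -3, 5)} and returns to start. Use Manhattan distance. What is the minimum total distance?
40
(one optimal route: (0, -4, -2) → (3, 2, -4) → (5, -3, -1) → (4, -3, 5) → (0, -4, -2))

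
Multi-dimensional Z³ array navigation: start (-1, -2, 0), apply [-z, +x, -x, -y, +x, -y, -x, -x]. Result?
(-2, -4, -1)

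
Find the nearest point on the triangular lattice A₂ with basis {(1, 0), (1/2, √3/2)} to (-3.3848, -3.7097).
(-3, -3.464)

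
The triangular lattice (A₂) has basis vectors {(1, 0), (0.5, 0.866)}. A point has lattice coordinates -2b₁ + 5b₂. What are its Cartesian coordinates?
(0.5, 4.33)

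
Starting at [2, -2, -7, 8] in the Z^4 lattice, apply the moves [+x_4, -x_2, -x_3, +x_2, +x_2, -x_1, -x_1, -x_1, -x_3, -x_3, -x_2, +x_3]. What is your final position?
(-1, -2, -9, 9)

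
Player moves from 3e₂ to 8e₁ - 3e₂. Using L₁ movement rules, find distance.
14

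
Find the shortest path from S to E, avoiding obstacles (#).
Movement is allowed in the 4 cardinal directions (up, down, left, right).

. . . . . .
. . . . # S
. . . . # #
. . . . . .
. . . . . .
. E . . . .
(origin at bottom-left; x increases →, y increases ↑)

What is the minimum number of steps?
10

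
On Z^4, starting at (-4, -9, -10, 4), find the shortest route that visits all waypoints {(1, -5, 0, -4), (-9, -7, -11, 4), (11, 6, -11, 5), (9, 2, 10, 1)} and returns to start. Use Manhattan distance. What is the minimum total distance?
130
(one optimal route: (-4, -9, -10, 4) → (1, -5, 0, -4) → (9, 2, 10, 1) → (11, 6, -11, 5) → (-9, -7, -11, 4) → (-4, -9, -10, 4))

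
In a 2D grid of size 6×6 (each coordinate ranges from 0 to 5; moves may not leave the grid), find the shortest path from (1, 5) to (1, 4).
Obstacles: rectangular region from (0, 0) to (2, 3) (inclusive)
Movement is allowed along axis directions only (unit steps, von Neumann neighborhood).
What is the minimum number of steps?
1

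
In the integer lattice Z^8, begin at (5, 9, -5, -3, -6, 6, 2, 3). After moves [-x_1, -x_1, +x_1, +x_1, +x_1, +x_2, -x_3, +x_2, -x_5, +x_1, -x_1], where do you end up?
(6, 11, -6, -3, -7, 6, 2, 3)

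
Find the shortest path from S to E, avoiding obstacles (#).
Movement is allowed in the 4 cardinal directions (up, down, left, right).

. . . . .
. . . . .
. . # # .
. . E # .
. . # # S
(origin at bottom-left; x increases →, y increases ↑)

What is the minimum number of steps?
9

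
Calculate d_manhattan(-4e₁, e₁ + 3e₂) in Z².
8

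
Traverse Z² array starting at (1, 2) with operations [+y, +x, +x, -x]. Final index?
(2, 3)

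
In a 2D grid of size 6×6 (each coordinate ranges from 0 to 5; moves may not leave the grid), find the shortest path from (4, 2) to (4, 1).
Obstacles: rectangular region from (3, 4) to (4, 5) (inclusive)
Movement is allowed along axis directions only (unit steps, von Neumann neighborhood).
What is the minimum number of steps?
1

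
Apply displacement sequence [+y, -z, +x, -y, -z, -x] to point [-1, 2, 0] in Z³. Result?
(-1, 2, -2)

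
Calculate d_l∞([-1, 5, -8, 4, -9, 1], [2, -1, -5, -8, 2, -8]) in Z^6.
12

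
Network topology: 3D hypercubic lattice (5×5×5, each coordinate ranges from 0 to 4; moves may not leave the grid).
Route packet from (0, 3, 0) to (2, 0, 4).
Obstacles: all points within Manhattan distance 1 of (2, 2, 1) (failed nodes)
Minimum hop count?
9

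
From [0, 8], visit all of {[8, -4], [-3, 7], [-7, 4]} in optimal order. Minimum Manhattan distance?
34
(one optimal route: (0, 8) → (-3, 7) → (-7, 4) → (8, -4))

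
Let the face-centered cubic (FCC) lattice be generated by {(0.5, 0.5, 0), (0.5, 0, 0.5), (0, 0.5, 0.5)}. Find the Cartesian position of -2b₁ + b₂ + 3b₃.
(-0.5, 0.5, 2)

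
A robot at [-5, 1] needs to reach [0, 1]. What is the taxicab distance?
5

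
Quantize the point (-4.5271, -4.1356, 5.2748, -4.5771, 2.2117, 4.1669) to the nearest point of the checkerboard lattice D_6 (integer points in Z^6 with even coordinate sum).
(-4, -4, 5, -5, 2, 4)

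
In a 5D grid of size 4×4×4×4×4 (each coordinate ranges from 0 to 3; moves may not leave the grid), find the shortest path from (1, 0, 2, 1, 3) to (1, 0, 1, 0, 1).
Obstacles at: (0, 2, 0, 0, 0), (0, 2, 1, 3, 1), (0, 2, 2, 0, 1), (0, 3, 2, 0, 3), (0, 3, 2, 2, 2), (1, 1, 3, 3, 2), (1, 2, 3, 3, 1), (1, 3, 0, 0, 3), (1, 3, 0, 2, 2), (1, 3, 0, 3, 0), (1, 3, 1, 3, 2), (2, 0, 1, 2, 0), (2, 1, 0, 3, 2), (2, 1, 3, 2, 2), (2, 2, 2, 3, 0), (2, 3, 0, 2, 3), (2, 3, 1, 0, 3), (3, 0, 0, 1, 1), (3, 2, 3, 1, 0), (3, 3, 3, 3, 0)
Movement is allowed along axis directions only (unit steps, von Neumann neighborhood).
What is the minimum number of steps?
4
(one shortest path: (1, 0, 2, 1, 3) → (1, 0, 1, 1, 3) → (1, 0, 1, 0, 3) → (1, 0, 1, 0, 2) → (1, 0, 1, 0, 1))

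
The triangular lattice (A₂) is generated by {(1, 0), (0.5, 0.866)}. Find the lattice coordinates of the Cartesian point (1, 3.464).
-b₁ + 4b₂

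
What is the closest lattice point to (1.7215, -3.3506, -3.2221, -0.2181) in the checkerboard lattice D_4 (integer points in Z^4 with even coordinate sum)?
(2, -3, -3, 0)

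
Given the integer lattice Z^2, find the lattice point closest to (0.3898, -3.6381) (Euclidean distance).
(0, -4)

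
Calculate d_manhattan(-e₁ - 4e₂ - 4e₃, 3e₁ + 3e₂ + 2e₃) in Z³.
17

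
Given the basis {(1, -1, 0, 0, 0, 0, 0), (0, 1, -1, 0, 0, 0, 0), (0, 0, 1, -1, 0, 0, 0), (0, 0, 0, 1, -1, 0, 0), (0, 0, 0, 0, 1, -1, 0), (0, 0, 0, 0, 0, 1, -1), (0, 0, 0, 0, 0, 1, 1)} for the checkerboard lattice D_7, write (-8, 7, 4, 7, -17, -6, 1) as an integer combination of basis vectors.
-8b₁ - b₂ + 3b₃ + 10b₄ - 7b₅ - 7b₆ - 6b₇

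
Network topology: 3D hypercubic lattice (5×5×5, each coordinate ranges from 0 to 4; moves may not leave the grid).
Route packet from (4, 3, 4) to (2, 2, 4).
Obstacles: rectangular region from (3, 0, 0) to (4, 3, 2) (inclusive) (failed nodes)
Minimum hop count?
3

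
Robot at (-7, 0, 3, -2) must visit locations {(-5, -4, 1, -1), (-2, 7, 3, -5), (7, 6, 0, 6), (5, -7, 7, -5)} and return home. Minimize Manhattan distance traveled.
104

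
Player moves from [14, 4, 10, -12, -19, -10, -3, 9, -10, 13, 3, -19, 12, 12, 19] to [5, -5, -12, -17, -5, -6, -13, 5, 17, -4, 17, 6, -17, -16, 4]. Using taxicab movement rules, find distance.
232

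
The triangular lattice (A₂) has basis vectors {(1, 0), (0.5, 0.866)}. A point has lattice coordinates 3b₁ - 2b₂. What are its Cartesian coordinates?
(2, -1.732)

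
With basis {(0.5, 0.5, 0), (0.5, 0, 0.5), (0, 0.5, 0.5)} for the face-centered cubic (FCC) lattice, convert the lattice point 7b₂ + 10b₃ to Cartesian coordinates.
(3.5, 5, 8.5)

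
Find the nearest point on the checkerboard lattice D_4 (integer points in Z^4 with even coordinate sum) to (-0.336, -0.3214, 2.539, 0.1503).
(0, 0, 2, 0)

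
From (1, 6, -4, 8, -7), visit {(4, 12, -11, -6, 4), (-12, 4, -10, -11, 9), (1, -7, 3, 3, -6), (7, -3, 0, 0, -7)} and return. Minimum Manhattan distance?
180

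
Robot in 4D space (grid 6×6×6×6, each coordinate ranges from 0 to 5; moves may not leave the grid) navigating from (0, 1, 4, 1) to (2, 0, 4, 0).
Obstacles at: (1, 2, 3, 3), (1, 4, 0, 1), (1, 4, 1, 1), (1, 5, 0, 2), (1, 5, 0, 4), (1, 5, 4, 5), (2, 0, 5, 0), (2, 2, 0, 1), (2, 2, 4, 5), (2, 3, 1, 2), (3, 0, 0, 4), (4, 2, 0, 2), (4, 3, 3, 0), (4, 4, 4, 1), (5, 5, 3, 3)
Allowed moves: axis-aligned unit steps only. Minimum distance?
4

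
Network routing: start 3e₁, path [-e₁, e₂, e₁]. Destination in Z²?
(3, 1)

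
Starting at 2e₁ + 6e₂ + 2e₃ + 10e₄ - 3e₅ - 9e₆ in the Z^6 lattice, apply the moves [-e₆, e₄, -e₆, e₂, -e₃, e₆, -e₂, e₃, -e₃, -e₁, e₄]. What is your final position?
(1, 6, 1, 12, -3, -10)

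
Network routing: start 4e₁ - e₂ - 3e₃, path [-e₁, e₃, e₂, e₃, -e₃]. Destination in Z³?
(3, 0, -2)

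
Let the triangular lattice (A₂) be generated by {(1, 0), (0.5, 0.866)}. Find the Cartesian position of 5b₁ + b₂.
(5.5, 0.866)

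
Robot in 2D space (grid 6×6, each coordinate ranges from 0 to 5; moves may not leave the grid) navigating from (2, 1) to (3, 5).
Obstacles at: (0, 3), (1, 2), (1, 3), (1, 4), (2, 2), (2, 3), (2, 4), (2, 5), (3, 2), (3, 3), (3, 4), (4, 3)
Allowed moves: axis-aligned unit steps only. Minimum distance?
9
(one shortest path: (2, 1) → (3, 1) → (4, 1) → (5, 1) → (5, 2) → (5, 3) → (5, 4) → (4, 4) → (4, 5) → (3, 5))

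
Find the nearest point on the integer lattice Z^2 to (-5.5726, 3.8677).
(-6, 4)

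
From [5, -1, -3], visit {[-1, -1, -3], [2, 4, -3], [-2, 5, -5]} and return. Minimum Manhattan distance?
30
(one optimal route: (5, -1, -3) → (-1, -1, -3) → (-2, 5, -5) → (2, 4, -3) → (5, -1, -3))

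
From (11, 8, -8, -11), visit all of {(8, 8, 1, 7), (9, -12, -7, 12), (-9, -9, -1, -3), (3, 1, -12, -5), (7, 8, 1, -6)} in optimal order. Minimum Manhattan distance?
140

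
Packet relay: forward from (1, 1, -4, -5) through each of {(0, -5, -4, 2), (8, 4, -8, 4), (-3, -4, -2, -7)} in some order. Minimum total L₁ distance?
51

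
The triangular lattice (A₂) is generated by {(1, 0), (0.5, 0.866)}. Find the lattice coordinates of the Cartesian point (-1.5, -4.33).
b₁ - 5b₂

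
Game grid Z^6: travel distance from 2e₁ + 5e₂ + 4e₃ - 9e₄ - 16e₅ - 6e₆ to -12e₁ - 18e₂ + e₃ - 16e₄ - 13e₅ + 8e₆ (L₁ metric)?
64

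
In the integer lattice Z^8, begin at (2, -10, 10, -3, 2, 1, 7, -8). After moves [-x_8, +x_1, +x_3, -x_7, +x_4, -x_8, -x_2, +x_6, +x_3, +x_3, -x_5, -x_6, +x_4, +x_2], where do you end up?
(3, -10, 13, -1, 1, 1, 6, -10)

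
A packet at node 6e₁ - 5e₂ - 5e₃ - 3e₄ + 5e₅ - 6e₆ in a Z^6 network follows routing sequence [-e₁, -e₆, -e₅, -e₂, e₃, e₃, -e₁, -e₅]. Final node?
(4, -6, -3, -3, 3, -7)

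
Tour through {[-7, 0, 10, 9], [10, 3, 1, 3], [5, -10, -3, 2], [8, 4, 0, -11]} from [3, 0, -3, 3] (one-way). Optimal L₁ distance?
99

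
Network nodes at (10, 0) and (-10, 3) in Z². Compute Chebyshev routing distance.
20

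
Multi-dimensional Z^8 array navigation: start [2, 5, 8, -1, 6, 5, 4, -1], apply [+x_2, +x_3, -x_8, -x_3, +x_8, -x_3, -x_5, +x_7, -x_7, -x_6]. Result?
(2, 6, 7, -1, 5, 4, 4, -1)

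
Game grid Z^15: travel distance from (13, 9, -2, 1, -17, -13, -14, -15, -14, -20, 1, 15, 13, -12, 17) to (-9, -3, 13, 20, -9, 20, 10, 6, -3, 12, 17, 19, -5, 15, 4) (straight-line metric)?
77.608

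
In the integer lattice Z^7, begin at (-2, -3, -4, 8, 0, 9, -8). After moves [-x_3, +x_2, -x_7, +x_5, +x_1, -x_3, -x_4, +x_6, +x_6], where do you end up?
(-1, -2, -6, 7, 1, 11, -9)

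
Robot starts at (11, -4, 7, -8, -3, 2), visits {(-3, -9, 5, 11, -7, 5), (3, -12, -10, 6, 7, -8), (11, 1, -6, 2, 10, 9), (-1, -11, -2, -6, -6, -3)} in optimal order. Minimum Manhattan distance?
176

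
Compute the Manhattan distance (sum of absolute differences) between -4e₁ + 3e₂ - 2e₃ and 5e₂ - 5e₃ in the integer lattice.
9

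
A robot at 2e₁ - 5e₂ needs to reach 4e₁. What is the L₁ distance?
7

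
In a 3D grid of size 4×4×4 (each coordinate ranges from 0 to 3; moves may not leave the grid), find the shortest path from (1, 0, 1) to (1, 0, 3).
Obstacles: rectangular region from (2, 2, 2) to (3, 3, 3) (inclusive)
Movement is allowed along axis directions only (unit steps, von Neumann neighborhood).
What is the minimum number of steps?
2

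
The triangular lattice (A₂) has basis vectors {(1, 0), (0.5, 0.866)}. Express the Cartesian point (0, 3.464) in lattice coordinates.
-2b₁ + 4b₂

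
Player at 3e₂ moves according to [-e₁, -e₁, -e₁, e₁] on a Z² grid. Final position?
(-2, 3)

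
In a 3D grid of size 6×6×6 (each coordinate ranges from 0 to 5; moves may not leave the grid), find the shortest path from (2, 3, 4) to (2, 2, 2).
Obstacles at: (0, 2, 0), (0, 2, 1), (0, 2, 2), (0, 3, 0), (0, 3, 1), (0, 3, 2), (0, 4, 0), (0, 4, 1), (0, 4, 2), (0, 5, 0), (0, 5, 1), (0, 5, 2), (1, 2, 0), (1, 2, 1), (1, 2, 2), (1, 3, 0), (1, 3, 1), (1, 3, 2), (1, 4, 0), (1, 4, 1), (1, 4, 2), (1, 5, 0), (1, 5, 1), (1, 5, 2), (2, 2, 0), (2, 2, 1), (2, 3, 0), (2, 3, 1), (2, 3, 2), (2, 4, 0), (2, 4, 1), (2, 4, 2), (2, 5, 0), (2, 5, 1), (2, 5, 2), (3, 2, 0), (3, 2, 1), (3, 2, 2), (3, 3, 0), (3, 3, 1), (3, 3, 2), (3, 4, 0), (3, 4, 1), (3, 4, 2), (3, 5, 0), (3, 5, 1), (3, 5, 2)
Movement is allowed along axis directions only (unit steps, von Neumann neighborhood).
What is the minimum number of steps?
3
(one shortest path: (2, 3, 4) → (2, 2, 4) → (2, 2, 3) → (2, 2, 2))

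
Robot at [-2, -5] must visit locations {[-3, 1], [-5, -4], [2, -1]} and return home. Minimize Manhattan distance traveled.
26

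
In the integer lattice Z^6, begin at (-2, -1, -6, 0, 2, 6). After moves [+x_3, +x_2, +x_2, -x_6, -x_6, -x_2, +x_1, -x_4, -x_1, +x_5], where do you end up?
(-2, 0, -5, -1, 3, 4)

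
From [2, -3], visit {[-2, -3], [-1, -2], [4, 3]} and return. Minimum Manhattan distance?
24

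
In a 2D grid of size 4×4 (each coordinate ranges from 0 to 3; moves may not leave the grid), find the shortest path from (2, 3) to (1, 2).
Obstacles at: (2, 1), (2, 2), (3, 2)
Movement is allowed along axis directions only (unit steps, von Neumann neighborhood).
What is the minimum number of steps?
2
(one shortest path: (2, 3) → (1, 3) → (1, 2))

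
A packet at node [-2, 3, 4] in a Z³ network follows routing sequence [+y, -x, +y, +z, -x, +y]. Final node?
(-4, 6, 5)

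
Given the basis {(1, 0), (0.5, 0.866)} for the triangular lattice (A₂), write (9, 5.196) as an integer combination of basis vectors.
6b₁ + 6b₂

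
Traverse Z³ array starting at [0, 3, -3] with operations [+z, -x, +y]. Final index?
(-1, 4, -2)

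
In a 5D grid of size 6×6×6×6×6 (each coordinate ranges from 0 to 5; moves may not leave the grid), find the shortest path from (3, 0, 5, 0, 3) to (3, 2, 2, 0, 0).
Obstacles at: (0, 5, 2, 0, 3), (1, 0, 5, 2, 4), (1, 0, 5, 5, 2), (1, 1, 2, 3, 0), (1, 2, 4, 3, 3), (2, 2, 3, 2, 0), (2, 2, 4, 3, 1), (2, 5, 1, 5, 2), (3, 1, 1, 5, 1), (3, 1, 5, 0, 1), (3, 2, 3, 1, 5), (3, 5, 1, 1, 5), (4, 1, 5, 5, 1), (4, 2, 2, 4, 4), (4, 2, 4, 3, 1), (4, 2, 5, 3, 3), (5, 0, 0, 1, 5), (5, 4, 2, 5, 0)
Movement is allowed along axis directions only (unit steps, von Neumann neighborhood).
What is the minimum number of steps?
8
(one shortest path: (3, 0, 5, 0, 3) → (3, 1, 5, 0, 3) → (3, 2, 5, 0, 3) → (3, 2, 4, 0, 3) → (3, 2, 3, 0, 3) → (3, 2, 2, 0, 3) → (3, 2, 2, 0, 2) → (3, 2, 2, 0, 1) → (3, 2, 2, 0, 0))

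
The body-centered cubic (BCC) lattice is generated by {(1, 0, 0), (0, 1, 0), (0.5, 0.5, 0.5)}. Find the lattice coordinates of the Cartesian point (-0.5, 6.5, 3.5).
-4b₁ + 3b₂ + 7b₃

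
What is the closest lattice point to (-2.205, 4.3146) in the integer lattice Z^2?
(-2, 4)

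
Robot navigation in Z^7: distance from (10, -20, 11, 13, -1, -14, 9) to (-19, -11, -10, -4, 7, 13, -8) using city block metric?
128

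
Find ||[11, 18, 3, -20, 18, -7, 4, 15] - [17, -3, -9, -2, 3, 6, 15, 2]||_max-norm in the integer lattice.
21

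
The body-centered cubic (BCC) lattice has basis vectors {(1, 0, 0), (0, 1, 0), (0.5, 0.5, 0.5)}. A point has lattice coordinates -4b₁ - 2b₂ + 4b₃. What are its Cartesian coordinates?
(-2, 0, 2)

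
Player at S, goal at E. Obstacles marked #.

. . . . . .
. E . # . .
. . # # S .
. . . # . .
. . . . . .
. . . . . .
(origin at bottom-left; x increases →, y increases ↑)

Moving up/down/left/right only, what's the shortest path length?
6
(one shortest path: (4, 3) → (4, 4) → (4, 5) → (3, 5) → (2, 5) → (1, 5) → (1, 4))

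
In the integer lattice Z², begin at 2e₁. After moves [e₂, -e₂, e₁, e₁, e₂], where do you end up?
(4, 1)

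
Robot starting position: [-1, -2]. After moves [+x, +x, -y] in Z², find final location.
(1, -3)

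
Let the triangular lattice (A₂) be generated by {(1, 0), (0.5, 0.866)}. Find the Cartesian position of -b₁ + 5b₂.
(1.5, 4.33)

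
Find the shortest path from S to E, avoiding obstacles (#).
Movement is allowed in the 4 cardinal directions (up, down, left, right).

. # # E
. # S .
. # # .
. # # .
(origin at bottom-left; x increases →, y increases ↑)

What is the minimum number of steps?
2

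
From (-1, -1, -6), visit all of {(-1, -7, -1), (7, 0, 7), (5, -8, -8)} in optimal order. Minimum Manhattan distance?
50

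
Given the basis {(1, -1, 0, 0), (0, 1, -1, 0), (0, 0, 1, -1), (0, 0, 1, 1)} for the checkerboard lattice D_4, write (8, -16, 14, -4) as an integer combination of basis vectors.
8b₁ - 8b₂ + 5b₃ + b₄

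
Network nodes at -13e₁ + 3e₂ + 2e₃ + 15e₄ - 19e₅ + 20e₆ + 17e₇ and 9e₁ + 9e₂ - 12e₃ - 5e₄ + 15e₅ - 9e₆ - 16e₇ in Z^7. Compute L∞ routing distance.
34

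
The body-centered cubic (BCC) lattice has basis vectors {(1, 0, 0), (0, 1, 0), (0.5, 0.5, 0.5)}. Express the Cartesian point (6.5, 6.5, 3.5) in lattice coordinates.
3b₁ + 3b₂ + 7b₃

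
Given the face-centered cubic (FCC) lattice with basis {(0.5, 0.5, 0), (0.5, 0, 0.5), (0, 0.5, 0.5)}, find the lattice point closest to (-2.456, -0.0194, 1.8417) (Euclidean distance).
(-2.5, 0, 1.5)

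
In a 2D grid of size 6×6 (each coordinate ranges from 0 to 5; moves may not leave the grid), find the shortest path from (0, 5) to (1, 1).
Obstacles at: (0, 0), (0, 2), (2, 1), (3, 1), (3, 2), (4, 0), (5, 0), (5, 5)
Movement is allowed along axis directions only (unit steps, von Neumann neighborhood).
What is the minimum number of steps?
5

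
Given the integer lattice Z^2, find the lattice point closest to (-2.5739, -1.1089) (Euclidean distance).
(-3, -1)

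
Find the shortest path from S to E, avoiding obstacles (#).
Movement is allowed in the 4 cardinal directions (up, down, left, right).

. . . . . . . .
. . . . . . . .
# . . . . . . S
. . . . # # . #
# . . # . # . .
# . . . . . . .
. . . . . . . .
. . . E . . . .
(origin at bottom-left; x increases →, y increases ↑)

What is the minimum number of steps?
9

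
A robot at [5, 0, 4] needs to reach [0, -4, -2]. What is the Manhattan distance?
15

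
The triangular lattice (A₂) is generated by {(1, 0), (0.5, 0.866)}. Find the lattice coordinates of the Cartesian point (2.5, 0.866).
2b₁ + b₂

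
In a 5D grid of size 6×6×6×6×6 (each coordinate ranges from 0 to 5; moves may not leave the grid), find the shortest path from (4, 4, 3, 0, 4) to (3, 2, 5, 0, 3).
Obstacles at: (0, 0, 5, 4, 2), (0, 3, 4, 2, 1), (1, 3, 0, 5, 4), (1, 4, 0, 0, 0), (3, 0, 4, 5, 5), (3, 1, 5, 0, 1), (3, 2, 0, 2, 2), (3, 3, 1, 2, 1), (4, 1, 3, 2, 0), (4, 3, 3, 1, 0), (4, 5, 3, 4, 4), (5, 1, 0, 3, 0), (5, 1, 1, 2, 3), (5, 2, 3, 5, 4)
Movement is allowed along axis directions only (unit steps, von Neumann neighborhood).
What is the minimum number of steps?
6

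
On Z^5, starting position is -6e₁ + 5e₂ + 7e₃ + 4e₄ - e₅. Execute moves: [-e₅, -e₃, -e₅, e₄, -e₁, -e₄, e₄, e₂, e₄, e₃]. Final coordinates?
(-7, 6, 7, 6, -3)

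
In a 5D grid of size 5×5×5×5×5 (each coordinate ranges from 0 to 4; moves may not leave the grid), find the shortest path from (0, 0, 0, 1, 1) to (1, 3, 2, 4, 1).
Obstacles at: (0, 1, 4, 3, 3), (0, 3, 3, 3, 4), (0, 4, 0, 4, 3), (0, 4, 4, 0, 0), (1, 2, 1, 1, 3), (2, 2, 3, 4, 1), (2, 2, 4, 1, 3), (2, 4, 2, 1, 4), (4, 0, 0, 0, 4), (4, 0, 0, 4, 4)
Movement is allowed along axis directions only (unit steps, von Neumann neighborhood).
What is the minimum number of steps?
9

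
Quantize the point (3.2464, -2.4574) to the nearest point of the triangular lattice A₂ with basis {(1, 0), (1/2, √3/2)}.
(3.5, -2.598)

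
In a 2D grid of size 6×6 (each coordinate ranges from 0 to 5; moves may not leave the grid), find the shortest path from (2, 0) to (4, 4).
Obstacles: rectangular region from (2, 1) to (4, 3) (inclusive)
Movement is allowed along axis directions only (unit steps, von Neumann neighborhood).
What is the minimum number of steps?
8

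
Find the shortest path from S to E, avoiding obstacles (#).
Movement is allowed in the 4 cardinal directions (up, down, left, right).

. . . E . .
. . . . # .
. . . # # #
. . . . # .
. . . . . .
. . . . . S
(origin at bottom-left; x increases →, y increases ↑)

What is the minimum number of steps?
9
(one shortest path: (5, 0) → (4, 0) → (3, 0) → (2, 0) → (2, 1) → (2, 2) → (2, 3) → (2, 4) → (3, 4) → (3, 5))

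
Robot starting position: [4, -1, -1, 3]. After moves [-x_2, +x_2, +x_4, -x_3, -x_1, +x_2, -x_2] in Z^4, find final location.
(3, -1, -2, 4)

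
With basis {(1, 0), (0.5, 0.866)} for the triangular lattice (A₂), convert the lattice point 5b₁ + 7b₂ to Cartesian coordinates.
(8.5, 6.062)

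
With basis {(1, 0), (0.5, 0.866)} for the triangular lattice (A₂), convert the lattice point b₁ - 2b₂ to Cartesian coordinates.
(0, -1.732)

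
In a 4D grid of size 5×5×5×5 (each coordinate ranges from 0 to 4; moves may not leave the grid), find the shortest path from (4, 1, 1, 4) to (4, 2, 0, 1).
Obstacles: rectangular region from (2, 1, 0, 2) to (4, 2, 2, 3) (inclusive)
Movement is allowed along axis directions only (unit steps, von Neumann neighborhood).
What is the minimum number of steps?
7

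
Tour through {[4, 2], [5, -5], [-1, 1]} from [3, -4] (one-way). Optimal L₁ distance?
17
(one optimal route: (3, -4) → (5, -5) → (4, 2) → (-1, 1))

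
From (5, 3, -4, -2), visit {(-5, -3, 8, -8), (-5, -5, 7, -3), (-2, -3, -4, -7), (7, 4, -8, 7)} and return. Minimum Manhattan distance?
104
(one optimal route: (5, 3, -4, -2) → (-5, -5, 7, -3) → (-5, -3, 8, -8) → (-2, -3, -4, -7) → (7, 4, -8, 7) → (5, 3, -4, -2))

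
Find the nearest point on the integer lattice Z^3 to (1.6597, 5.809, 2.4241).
(2, 6, 2)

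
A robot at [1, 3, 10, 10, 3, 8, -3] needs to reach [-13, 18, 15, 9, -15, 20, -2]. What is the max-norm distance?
18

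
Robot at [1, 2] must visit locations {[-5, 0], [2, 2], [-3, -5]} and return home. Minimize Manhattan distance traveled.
28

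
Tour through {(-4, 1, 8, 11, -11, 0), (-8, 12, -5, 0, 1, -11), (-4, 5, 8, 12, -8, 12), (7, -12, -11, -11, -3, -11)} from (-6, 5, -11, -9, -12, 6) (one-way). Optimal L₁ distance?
194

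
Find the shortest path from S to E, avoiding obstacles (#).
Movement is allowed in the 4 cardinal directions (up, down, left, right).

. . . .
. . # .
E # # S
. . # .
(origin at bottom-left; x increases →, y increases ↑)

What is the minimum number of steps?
7
(one shortest path: (3, 1) → (3, 2) → (3, 3) → (2, 3) → (1, 3) → (0, 3) → (0, 2) → (0, 1))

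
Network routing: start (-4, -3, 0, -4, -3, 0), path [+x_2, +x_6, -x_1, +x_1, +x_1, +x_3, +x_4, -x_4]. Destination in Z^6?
(-3, -2, 1, -4, -3, 1)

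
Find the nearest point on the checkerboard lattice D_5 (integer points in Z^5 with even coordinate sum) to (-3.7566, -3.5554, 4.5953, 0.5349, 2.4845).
(-4, -4, 5, 1, 2)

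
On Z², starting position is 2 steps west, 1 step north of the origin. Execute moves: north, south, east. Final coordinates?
(-1, 1)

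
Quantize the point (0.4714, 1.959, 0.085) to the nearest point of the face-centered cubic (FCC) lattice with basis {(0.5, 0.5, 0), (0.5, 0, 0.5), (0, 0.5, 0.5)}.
(0.5, 2, 0.5)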